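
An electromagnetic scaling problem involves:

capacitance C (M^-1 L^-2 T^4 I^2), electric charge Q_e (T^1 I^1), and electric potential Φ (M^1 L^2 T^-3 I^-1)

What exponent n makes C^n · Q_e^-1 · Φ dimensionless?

Balance the M exponent: (-1)·n from C, plus −(0) + (1) = 1 from the rest, must sum to zero.
−n + 1 = 0, so n = 1.

1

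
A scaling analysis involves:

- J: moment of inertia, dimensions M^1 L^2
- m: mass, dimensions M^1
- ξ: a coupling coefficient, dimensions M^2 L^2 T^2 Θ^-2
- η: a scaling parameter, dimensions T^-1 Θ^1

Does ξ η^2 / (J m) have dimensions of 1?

yes

Sum the exponent of each base dimension across the product:
  M: −[J]_M − [m]_M + [ξ]_M + 2·[η]_M = −(1) − (1) + (2) + 2·(0) = 0
  L: −[J]_L − [m]_L + [ξ]_L + 2·[η]_L = −(2) − (0) + (2) + 2·(0) = 0
  T: −[J]_T − [m]_T + [ξ]_T + 2·[η]_T = −(0) − (0) + (2) + 2·(-1) = 0
  Θ: −[J]_Θ − [m]_Θ + [ξ]_Θ + 2·[η]_Θ = −(0) − (0) + (-2) + 2·(1) = 0
All base exponents vanish — dimensionless.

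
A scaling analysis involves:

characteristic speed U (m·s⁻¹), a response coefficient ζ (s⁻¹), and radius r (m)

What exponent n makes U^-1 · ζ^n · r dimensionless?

1

Balance the T exponent: (-1)·n from ζ, plus −(-1) + (0) = 1 from the rest, must sum to zero.
−n + 1 = 0, so n = 1.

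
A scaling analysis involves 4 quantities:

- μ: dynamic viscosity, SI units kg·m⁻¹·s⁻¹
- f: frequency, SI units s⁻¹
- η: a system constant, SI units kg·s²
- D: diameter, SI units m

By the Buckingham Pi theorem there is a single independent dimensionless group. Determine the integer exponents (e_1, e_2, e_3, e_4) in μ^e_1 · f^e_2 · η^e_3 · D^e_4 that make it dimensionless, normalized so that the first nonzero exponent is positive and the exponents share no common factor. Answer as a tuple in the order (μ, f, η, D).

(1, -3, -1, 1)

M: e_1·(1) + e_2·(0) + e_3·(1) + e_4·(0) = 0
L: e_1·(-1) + e_2·(0) + e_3·(0) + e_4·(1) = 0
T: e_1·(-1) + e_2·(-1) + e_3·(2) + e_4·(0) = 0
Solving this homogeneous linear system for the smallest-integer solution (first nonzero entry positive) gives (1, -3, -1, 1).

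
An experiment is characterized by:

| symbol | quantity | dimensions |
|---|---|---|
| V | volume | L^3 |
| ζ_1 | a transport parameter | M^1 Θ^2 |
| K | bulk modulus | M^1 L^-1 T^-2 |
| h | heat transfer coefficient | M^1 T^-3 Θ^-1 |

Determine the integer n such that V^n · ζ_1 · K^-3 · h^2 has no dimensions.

Balance the L exponent: (3)·n from V, plus (0) − 3·(-1) + 2·(0) = 3 from the rest, must sum to zero.
3n + 3 = 0, so n = -1.

-1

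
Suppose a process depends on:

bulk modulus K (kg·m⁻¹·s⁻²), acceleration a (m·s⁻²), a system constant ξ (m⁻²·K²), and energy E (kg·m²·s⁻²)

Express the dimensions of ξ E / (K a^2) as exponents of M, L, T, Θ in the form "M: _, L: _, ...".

M: 0, L: -1, T: 4, Θ: 2

Collect each base-dimension exponent across the product:
  M: −(1) − 2·(0) + (0) + (1) = 0
  L: −(-1) − 2·(1) + (-2) + (2) = -1
  T: −(-2) − 2·(-2) + (0) + (-2) = 4
  Θ: −(0) − 2·(0) + (2) + (0) = 2
So the dimensions are [L⁻¹ T⁴ Θ²].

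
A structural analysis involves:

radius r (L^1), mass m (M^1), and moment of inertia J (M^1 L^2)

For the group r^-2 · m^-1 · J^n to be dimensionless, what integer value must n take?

1

Balance the M exponent: (1)·n from J, plus −2·(0) − (1) = -1 from the rest, must sum to zero.
n − 1 = 0, so n = 1.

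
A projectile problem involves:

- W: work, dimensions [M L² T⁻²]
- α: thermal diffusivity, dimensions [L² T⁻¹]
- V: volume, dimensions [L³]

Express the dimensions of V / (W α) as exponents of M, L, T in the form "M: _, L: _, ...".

Collect each base-dimension exponent across the product:
  M: −(1) − (0) + (0) = -1
  L: −(2) − (2) + (3) = -1
  T: −(-2) − (-1) + (0) = 3
So the dimensions are [M⁻¹ L⁻¹ T³].

M: -1, L: -1, T: 3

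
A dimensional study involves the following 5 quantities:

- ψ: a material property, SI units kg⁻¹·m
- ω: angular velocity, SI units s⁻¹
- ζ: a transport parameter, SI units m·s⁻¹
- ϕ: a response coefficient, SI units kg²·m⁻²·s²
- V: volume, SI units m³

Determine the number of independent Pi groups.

2

There are 5 variables and 3 base dimensions (M, L, T).
The dimension matrix has rank 3.
Independent dimensionless groups: 5 − 3 = 2.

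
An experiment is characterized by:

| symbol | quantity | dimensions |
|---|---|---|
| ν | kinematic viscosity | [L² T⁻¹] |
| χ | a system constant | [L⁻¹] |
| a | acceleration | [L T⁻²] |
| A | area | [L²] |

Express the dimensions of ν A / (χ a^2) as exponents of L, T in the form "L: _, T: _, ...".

Collect each base-dimension exponent across the product:
  L: (2) − (-1) − 2·(1) + (2) = 3
  T: (-1) − (0) − 2·(-2) + (0) = 3
So the dimensions are [L³ T³].

L: 3, T: 3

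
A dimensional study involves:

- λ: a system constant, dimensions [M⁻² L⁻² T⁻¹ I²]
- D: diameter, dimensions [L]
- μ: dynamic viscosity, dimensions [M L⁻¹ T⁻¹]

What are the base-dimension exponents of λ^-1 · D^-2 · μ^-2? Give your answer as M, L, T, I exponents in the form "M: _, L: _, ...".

M: 0, L: 2, T: 3, I: -2

Collect each base-dimension exponent across the product:
  M: −(-2) − 2·(0) − 2·(1) = 0
  L: −(-2) − 2·(1) − 2·(-1) = 2
  T: −(-1) − 2·(0) − 2·(-1) = 3
  I: −(2) − 2·(0) − 2·(0) = -2
So the dimensions are [L² T³ I⁻²].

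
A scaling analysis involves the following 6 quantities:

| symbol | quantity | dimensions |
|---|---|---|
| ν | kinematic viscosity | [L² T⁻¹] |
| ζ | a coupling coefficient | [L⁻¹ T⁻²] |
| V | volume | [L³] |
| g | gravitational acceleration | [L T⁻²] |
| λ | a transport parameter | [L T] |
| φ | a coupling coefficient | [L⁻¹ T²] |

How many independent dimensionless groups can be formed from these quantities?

There are 6 variables and 2 base dimensions (L, T).
The dimension matrix has rank 2.
Independent dimensionless groups: 6 − 2 = 4.

4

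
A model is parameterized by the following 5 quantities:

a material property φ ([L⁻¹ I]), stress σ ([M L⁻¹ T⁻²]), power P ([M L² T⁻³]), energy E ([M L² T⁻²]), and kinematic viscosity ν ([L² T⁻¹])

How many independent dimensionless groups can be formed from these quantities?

There are 5 variables and 4 base dimensions (M, L, T, I).
The dimension matrix has rank 4.
Independent dimensionless groups: 5 − 4 = 1.

1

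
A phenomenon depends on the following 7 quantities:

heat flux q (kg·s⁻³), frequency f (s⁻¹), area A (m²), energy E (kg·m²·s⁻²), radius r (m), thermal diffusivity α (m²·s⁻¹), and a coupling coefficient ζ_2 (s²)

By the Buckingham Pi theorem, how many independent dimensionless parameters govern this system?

There are 7 variables and 3 base dimensions (M, L, T).
The dimension matrix has rank 3.
Independent dimensionless groups: 7 − 3 = 4.

4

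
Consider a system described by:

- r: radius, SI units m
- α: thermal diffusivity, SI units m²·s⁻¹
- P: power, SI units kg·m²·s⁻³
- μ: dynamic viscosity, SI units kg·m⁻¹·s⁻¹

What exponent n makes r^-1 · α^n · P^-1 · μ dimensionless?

Balance the L exponent: (2)·n from α, plus −(1) − (2) + (-1) = -4 from the rest, must sum to zero.
2n − 4 = 0, so n = 2.

2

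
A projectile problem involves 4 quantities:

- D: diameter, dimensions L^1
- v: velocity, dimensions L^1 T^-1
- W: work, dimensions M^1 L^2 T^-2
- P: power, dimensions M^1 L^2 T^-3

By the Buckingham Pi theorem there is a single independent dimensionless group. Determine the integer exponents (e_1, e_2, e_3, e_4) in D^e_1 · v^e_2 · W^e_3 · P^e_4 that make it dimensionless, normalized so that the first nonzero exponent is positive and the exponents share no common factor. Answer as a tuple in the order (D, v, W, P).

M: e_1·(0) + e_2·(0) + e_3·(1) + e_4·(1) = 0
L: e_1·(1) + e_2·(1) + e_3·(2) + e_4·(2) = 0
T: e_1·(0) + e_2·(-1) + e_3·(-2) + e_4·(-3) = 0
Solving this homogeneous linear system for the smallest-integer solution (first nonzero entry positive) gives (1, -1, -1, 1).

(1, -1, -1, 1)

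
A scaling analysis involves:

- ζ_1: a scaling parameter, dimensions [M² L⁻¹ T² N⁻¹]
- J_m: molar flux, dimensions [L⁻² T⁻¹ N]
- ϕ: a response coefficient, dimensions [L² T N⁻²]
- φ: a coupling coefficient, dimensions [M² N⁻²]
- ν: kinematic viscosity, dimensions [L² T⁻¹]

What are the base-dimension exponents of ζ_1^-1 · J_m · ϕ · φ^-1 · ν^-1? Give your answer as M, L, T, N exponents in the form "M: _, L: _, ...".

Collect each base-dimension exponent across the product:
  M: −(2) + (0) + (0) − (2) − (0) = -4
  L: −(-1) + (-2) + (2) − (0) − (2) = -1
  T: −(2) + (-1) + (1) − (0) − (-1) = -1
  N: −(-1) + (1) + (-2) − (-2) − (0) = 2
So the dimensions are [M⁻⁴ L⁻¹ T⁻¹ N²].

M: -4, L: -1, T: -1, N: 2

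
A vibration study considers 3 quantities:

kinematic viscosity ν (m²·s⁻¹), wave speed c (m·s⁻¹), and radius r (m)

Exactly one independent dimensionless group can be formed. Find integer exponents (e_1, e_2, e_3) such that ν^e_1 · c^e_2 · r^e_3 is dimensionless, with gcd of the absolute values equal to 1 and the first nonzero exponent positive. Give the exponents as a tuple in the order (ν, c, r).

(1, -1, -1)

L: e_1·(2) + e_2·(1) + e_3·(1) = 0
T: e_1·(-1) + e_2·(-1) + e_3·(0) = 0
Solving this homogeneous linear system for the smallest-integer solution (first nonzero entry positive) gives (1, -1, -1).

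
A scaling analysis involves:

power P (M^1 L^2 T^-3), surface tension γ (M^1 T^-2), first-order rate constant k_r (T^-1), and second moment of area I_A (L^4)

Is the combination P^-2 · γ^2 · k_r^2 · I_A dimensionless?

Sum the exponent of each base dimension across the product:
  M: −2·[P]_M + 2·[γ]_M + 2·[k_r]_M + [I_A]_M = −2·(1) + 2·(1) + 2·(0) + (0) = 0
  L: −2·[P]_L + 2·[γ]_L + 2·[k_r]_L + [I_A]_L = −2·(2) + 2·(0) + 2·(0) + (4) = 0
  T: −2·[P]_T + 2·[γ]_T + 2·[k_r]_T + [I_A]_T = −2·(-3) + 2·(-2) + 2·(-1) + (0) = 0
All base exponents vanish — dimensionless.

yes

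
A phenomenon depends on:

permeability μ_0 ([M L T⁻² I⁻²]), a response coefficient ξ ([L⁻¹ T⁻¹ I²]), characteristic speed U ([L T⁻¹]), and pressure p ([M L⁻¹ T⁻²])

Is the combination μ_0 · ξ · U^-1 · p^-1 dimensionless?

Sum the exponent of each base dimension across the product:
  M: [μ_0]_M + [ξ]_M − [U]_M − [p]_M = (1) + (0) − (0) − (1) = 0
  L: [μ_0]_L + [ξ]_L − [U]_L − [p]_L = (1) + (-1) − (1) − (-1) = 0
  T: [μ_0]_T + [ξ]_T − [U]_T − [p]_T = (-2) + (-1) − (-1) − (-2) = 0
  I: [μ_0]_I + [ξ]_I − [U]_I − [p]_I = (-2) + (2) − (0) − (0) = 0
All base exponents vanish — dimensionless.

yes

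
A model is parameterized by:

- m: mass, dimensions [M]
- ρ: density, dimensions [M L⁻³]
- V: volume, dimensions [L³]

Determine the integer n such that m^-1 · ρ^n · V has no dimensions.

1

Balance the M exponent: (1)·n from ρ, plus −(1) + (0) = -1 from the rest, must sum to zero.
n − 1 = 0, so n = 1.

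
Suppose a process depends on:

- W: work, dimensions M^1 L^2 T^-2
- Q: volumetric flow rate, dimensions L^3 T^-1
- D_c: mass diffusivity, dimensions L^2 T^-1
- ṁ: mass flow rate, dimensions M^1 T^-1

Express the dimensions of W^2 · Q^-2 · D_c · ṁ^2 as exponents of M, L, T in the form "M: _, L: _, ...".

Collect each base-dimension exponent across the product:
  M: 2·(1) − 2·(0) + (0) + 2·(1) = 4
  L: 2·(2) − 2·(3) + (2) + 2·(0) = 0
  T: 2·(-2) − 2·(-1) + (-1) + 2·(-1) = -5
So the dimensions are [M⁴ T⁻⁵].

M: 4, L: 0, T: -5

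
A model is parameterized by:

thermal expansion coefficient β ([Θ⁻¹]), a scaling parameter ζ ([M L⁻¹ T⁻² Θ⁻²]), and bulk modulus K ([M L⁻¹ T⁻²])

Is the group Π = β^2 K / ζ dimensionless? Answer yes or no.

yes

Sum the exponent of each base dimension across the product:
  M: 2·[β]_M − [ζ]_M + [K]_M = 2·(0) − (1) + (1) = 0
  L: 2·[β]_L − [ζ]_L + [K]_L = 2·(0) − (-1) + (-1) = 0
  T: 2·[β]_T − [ζ]_T + [K]_T = 2·(0) − (-2) + (-2) = 0
  Θ: 2·[β]_Θ − [ζ]_Θ + [K]_Θ = 2·(-1) − (-2) + (0) = 0
All base exponents vanish — dimensionless.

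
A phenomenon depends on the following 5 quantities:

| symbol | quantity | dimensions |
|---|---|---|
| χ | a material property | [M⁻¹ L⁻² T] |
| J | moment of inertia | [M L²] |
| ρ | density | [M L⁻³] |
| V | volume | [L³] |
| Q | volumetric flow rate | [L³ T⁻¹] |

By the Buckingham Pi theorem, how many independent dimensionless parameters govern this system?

2

There are 5 variables and 3 base dimensions (M, L, T).
The dimension matrix has rank 3.
Independent dimensionless groups: 5 − 3 = 2.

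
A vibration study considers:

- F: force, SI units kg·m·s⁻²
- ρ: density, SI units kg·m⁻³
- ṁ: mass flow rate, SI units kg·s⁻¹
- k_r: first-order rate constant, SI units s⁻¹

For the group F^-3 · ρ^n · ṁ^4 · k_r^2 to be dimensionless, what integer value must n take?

-1

Balance the M exponent: (1)·n from ρ, plus −3·(1) + 4·(1) + 2·(0) = 1 from the rest, must sum to zero.
n + 1 = 0, so n = -1.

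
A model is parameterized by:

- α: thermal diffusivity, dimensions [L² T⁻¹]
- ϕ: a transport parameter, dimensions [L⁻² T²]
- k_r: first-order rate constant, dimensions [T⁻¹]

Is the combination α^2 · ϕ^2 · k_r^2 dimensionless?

yes

Sum the exponent of each base dimension across the product:
  M: 2·[α]_M + 2·[ϕ]_M + 2·[k_r]_M = 2·(0) + 2·(0) + 2·(0) = 0
  L: 2·[α]_L + 2·[ϕ]_L + 2·[k_r]_L = 2·(2) + 2·(-2) + 2·(0) = 0
  T: 2·[α]_T + 2·[ϕ]_T + 2·[k_r]_T = 2·(-1) + 2·(2) + 2·(-1) = 0
  I: 2·[α]_I + 2·[ϕ]_I + 2·[k_r]_I = 2·(0) + 2·(0) + 2·(0) = 0
All base exponents vanish — dimensionless.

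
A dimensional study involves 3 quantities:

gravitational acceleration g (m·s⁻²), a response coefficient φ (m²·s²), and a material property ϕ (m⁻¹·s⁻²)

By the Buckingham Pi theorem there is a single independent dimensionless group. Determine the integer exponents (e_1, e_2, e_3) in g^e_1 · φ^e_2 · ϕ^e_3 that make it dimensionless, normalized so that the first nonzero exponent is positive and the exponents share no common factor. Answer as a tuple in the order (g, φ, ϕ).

(1, -2, -3)

L: e_1·(1) + e_2·(2) + e_3·(-1) = 0
T: e_1·(-2) + e_2·(2) + e_3·(-2) = 0
Solving this homogeneous linear system for the smallest-integer solution (first nonzero entry positive) gives (1, -2, -3).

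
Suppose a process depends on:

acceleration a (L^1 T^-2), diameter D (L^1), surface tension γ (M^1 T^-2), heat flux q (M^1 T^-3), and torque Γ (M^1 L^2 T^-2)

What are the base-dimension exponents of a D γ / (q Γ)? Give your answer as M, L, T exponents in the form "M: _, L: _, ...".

M: -1, L: 0, T: 1

Collect each base-dimension exponent across the product:
  M: (0) + (0) + (1) − (1) − (1) = -1
  L: (1) + (1) + (0) − (0) − (2) = 0
  T: (-2) + (0) + (-2) − (-3) − (-2) = 1
So the dimensions are [M⁻¹ T].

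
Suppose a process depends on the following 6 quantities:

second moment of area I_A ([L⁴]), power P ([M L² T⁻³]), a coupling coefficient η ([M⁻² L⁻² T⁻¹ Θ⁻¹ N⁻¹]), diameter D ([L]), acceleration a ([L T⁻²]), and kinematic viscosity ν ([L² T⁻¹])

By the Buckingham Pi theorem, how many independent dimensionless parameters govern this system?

2

There are 6 variables and 5 base dimensions (M, L, T, Θ, N).
The dimension matrix has rank 4 (less than 5: the dimension vectors are linearly dependent).
Independent dimensionless groups: 6 − 4 = 2.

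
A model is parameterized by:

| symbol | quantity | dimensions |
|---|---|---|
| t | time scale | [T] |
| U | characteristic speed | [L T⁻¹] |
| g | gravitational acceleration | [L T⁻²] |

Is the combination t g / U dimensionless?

Sum the exponent of each base dimension across the product:
  L: [t]_L − [U]_L + [g]_L = (0) − (1) + (1) = 0
  T: [t]_T − [U]_T + [g]_T = (1) − (-1) + (-2) = 0
All base exponents vanish — dimensionless.

yes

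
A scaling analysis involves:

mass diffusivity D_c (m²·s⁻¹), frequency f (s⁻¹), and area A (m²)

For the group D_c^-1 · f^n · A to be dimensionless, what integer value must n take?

1

Balance the T exponent: (-1)·n from f, plus −(-1) + (0) = 1 from the rest, must sum to zero.
−n + 1 = 0, so n = 1.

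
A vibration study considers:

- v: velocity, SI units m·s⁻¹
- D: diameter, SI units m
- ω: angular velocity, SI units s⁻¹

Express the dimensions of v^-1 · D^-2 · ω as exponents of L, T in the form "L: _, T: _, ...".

Collect each base-dimension exponent across the product:
  L: −(1) − 2·(1) + (0) = -3
  T: −(-1) − 2·(0) + (-1) = 0
So the dimensions are [L⁻³].

L: -3, T: 0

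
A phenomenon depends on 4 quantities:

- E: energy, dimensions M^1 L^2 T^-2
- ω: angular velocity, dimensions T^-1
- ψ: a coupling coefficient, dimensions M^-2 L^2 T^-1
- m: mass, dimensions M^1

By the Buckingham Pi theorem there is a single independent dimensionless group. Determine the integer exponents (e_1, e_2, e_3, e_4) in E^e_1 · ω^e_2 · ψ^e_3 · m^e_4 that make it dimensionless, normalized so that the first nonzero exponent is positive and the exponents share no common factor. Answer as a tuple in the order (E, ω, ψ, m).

M: e_1·(1) + e_2·(0) + e_3·(-2) + e_4·(1) = 0
L: e_1·(2) + e_2·(0) + e_3·(2) + e_4·(0) = 0
T: e_1·(-2) + e_2·(-1) + e_3·(-1) + e_4·(0) = 0
Solving this homogeneous linear system for the smallest-integer solution (first nonzero entry positive) gives (1, -1, -1, -3).

(1, -1, -1, -3)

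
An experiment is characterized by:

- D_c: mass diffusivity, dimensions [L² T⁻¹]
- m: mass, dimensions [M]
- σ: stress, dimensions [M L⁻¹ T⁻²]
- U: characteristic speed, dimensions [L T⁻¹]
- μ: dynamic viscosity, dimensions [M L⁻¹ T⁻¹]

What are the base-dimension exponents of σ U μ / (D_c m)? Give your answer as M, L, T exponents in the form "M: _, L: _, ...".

Collect each base-dimension exponent across the product:
  M: −(0) − (1) + (1) + (0) + (1) = 1
  L: −(2) − (0) + (-1) + (1) + (-1) = -3
  T: −(-1) − (0) + (-2) + (-1) + (-1) = -3
So the dimensions are [M L⁻³ T⁻³].

M: 1, L: -3, T: -3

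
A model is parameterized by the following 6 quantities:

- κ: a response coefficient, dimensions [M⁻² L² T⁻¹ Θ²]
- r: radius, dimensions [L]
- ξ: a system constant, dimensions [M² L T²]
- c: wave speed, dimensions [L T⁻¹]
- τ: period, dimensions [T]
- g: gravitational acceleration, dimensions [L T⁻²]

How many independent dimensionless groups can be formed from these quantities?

2

There are 6 variables and 4 base dimensions (M, L, T, Θ).
The dimension matrix has rank 4.
Independent dimensionless groups: 6 − 4 = 2.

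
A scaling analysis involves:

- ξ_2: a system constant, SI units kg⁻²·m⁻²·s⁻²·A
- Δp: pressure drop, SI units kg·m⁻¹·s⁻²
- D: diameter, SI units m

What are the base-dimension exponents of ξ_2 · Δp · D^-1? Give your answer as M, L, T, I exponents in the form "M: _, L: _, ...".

M: -1, L: -4, T: -4, I: 1

Collect each base-dimension exponent across the product:
  M: (-2) + (1) − (0) = -1
  L: (-2) + (-1) − (1) = -4
  T: (-2) + (-2) − (0) = -4
  I: (1) + (0) − (0) = 1
So the dimensions are [M⁻¹ L⁻⁴ T⁻⁴ I].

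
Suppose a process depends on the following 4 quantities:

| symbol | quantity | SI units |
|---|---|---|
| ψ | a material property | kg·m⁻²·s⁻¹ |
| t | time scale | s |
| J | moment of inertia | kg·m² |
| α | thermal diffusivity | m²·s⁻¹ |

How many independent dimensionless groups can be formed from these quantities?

There are 4 variables and 3 base dimensions (M, L, T).
The dimension matrix has rank 3.
Independent dimensionless groups: 4 − 3 = 1.

1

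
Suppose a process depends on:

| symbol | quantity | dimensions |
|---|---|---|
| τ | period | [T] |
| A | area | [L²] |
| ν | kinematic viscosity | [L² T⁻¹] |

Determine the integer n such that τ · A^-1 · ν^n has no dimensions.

Balance the L exponent: (2)·n from ν, plus (0) − (2) = -2 from the rest, must sum to zero.
2n − 2 = 0, so n = 1.

1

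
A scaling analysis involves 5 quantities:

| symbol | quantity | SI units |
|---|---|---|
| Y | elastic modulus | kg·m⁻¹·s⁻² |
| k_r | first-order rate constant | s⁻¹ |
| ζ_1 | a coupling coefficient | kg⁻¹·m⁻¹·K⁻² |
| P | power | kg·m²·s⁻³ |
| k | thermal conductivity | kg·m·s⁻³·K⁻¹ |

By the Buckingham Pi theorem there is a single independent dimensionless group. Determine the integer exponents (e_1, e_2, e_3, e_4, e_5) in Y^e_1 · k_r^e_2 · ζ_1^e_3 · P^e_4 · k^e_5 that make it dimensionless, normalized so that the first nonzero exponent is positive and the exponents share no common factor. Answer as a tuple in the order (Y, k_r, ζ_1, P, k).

M: e_1·(1) + e_2·(0) + e_3·(-1) + e_4·(1) + e_5·(1) = 0
L: e_1·(-1) + e_2·(0) + e_3·(-1) + e_4·(2) + e_5·(1) = 0
T: e_1·(-2) + e_2·(-1) + e_3·(0) + e_4·(-3) + e_5·(-3) = 0
Θ: e_1·(0) + e_2·(0) + e_3·(-2) + e_4·(0) + e_5·(-1) = 0
Solving this homogeneous linear system for the smallest-integer solution (first nonzero entry positive) gives (1, -2, 1, 2, -2).

(1, -2, 1, 2, -2)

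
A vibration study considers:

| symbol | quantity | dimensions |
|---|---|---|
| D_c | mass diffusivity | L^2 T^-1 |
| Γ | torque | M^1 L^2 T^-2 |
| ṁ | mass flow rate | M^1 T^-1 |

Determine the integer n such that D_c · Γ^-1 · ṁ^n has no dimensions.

1

Balance the M exponent: (1)·n from ṁ, plus (0) − (1) = -1 from the rest, must sum to zero.
n − 1 = 0, so n = 1.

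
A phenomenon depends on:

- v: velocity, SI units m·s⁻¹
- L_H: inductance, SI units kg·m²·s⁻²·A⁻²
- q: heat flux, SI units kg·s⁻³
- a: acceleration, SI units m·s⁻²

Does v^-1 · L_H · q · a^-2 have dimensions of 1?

Sum the exponent of each base dimension across the product:
  M: −[v]_M + [L_H]_M + [q]_M − 2·[a]_M = −(0) + (1) + (1) − 2·(0) = 2
  L: −[v]_L + [L_H]_L + [q]_L − 2·[a]_L = −(1) + (2) + (0) − 2·(1) = -1
  T: −[v]_T + [L_H]_T + [q]_T − 2·[a]_T = −(-1) + (-2) + (-3) − 2·(-2) = 0
  I: −[v]_I + [L_H]_I + [q]_I − 2·[a]_I = −(0) + (-2) + (0) − 2·(0) = -2
Net dimensions [M² L⁻¹ I⁻²] ≠ [1] — not dimensionless.

no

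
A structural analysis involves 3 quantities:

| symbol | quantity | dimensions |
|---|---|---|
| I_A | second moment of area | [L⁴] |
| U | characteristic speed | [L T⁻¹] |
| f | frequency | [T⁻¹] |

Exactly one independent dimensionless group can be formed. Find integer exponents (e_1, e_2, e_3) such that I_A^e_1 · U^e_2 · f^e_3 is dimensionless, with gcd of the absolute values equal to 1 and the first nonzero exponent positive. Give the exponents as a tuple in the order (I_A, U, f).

L: e_1·(4) + e_2·(1) + e_3·(0) = 0
T: e_1·(0) + e_2·(-1) + e_3·(-1) = 0
Solving this homogeneous linear system for the smallest-integer solution (first nonzero entry positive) gives (1, -4, 4).

(1, -4, 4)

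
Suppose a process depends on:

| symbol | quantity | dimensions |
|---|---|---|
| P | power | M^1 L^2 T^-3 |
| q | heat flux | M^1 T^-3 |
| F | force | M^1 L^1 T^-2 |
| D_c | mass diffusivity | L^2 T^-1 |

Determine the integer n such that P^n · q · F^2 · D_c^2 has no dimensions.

-3

Balance the M exponent: (1)·n from P, plus (1) + 2·(1) + 2·(0) = 3 from the rest, must sum to zero.
n + 3 = 0, so n = -3.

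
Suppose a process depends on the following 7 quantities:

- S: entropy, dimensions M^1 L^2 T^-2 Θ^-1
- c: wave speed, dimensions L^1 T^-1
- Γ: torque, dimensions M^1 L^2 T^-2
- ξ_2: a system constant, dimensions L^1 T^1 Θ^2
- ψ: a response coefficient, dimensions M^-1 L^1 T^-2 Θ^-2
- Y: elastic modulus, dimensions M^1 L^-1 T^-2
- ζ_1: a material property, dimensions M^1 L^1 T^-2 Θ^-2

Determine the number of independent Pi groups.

3

There are 7 variables and 4 base dimensions (M, L, T, Θ).
The dimension matrix has rank 4.
Independent dimensionless groups: 7 − 4 = 3.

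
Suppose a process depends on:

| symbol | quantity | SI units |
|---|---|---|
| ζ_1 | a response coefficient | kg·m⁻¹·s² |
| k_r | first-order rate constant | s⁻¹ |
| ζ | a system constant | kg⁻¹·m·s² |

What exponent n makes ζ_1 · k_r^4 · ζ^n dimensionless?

Balance the M exponent: (-1)·n from ζ, plus (1) + 4·(0) = 1 from the rest, must sum to zero.
−n + 1 = 0, so n = 1.

1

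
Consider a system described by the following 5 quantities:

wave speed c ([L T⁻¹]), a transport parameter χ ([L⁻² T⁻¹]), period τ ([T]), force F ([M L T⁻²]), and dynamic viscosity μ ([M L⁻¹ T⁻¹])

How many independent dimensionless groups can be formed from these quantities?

There are 5 variables and 3 base dimensions (M, L, T).
The dimension matrix has rank 3.
Independent dimensionless groups: 5 − 3 = 2.

2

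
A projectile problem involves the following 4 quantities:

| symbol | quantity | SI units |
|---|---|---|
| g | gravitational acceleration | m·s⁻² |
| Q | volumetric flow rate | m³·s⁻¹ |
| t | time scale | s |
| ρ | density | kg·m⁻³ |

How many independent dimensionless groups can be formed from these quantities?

There are 4 variables and 3 base dimensions (M, L, T).
The dimension matrix has rank 3.
Independent dimensionless groups: 4 − 3 = 1.

1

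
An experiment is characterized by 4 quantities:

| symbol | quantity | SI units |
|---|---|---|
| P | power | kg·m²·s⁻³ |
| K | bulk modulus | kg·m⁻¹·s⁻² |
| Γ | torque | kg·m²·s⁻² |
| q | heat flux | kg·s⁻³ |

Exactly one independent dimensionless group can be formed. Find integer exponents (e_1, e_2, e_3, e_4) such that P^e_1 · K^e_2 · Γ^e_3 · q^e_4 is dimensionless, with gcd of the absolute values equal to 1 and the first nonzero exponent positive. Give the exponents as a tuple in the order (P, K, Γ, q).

(3, 2, -2, -3)

M: e_1·(1) + e_2·(1) + e_3·(1) + e_4·(1) = 0
L: e_1·(2) + e_2·(-1) + e_3·(2) + e_4·(0) = 0
T: e_1·(-3) + e_2·(-2) + e_3·(-2) + e_4·(-3) = 0
Solving this homogeneous linear system for the smallest-integer solution (first nonzero entry positive) gives (3, 2, -2, -3).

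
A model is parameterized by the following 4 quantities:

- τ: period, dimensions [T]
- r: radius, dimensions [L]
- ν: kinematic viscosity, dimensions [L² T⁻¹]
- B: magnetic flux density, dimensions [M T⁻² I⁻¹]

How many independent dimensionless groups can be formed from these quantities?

1

There are 4 variables and 4 base dimensions (M, L, T, I).
The dimension matrix has rank 3 (less than 4: the dimension vectors are linearly dependent).
Independent dimensionless groups: 4 − 3 = 1.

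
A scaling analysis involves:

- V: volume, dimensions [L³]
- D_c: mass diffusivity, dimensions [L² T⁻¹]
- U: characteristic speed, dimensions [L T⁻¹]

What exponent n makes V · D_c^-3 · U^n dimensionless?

3

Balance the L exponent: (1)·n from U, plus (3) − 3·(2) = -3 from the rest, must sum to zero.
n − 3 = 0, so n = 3.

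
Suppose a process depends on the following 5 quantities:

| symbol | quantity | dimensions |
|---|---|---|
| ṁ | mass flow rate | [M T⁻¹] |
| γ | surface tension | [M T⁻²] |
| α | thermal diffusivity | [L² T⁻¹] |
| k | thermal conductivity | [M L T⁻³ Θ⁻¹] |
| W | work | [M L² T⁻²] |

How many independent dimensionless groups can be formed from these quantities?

There are 5 variables and 4 base dimensions (M, L, T, Θ).
The dimension matrix has rank 4.
Independent dimensionless groups: 5 − 4 = 1.

1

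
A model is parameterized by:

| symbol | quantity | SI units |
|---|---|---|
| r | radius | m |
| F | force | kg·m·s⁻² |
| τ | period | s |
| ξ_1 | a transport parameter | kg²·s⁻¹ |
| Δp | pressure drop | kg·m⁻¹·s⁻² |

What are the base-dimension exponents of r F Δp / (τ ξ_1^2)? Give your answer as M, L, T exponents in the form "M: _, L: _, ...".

Collect each base-dimension exponent across the product:
  M: (0) + (1) − (0) − 2·(2) + (1) = -2
  L: (1) + (1) − (0) − 2·(0) + (-1) = 1
  T: (0) + (-2) − (1) − 2·(-1) + (-2) = -3
So the dimensions are [M⁻² L T⁻³].

M: -2, L: 1, T: -3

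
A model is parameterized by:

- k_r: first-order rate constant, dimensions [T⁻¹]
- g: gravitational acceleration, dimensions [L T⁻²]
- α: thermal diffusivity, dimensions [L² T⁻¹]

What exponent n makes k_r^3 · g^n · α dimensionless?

-2

Balance the L exponent: (1)·n from g, plus 3·(0) + (2) = 2 from the rest, must sum to zero.
n + 2 = 0, so n = -2.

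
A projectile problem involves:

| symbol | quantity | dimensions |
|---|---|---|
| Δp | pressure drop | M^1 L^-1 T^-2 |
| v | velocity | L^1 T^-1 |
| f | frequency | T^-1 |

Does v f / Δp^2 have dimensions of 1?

Sum the exponent of each base dimension across the product:
  M: −2·[Δp]_M + [v]_M + [f]_M = −2·(1) + (0) + (0) = -2
  L: −2·[Δp]_L + [v]_L + [f]_L = −2·(-1) + (1) + (0) = 3
  T: −2·[Δp]_T + [v]_T + [f]_T = −2·(-2) + (-1) + (-1) = 2
Net dimensions [M⁻² L³ T²] ≠ [1] — not dimensionless.

no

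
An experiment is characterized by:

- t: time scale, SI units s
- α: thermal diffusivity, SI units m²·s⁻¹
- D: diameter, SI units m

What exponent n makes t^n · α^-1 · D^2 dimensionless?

-1

Balance the T exponent: (1)·n from t, plus −(-1) + 2·(0) = 1 from the rest, must sum to zero.
n + 1 = 0, so n = -1.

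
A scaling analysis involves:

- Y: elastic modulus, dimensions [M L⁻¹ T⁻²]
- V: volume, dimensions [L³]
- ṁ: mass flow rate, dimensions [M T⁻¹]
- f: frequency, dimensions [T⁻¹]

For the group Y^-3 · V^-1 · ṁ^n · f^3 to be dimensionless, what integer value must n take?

3

Balance the M exponent: (1)·n from ṁ, plus −3·(1) − (0) + 3·(0) = -3 from the rest, must sum to zero.
n − 3 = 0, so n = 3.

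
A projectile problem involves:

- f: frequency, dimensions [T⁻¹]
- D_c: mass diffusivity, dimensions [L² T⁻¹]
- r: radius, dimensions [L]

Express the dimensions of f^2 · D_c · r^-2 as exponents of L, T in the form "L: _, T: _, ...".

L: 0, T: -3

Collect each base-dimension exponent across the product:
  L: 2·(0) + (2) − 2·(1) = 0
  T: 2·(-1) + (-1) − 2·(0) = -3
So the dimensions are [T⁻³].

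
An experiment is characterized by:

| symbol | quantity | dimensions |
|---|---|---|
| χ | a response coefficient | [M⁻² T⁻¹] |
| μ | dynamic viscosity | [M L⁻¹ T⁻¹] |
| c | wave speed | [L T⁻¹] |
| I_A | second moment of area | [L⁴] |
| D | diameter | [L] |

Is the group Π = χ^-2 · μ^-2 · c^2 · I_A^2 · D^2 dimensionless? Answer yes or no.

Sum the exponent of each base dimension across the product:
  M: −2·[χ]_M − 2·[μ]_M + 2·[c]_M + 2·[I_A]_M + 2·[D]_M = −2·(-2) − 2·(1) + 2·(0) + 2·(0) + 2·(0) = 2
  L: −2·[χ]_L − 2·[μ]_L + 2·[c]_L + 2·[I_A]_L + 2·[D]_L = −2·(0) − 2·(-1) + 2·(1) + 2·(4) + 2·(1) = 14
  T: −2·[χ]_T − 2·[μ]_T + 2·[c]_T + 2·[I_A]_T + 2·[D]_T = −2·(-1) − 2·(-1) + 2·(-1) + 2·(0) + 2·(0) = 2
Net dimensions [M² L¹⁴ T²] ≠ [1] — not dimensionless.

no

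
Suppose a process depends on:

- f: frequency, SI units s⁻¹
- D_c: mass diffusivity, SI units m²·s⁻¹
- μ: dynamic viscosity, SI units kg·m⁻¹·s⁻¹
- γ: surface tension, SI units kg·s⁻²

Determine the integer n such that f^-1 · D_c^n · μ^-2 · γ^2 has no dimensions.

-1

Balance the L exponent: (2)·n from D_c, plus −(0) − 2·(-1) + 2·(0) = 2 from the rest, must sum to zero.
2n + 2 = 0, so n = -1.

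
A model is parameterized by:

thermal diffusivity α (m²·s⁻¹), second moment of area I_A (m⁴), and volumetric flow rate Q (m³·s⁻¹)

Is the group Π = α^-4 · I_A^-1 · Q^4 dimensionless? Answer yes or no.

Sum the exponent of each base dimension across the product:
  L: −4·[α]_L − [I_A]_L + 4·[Q]_L = −4·(2) − (4) + 4·(3) = 0
  T: −4·[α]_T − [I_A]_T + 4·[Q]_T = −4·(-1) − (0) + 4·(-1) = 0
All base exponents vanish — dimensionless.

yes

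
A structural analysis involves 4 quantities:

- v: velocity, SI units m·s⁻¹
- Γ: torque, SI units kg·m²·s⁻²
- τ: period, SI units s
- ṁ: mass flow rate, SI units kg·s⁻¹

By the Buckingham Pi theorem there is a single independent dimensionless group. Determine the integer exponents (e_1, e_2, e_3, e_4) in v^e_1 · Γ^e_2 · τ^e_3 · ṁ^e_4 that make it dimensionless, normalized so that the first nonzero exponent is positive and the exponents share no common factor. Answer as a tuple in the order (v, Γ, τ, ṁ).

(2, -1, 1, 1)

M: e_1·(0) + e_2·(1) + e_3·(0) + e_4·(1) = 0
L: e_1·(1) + e_2·(2) + e_3·(0) + e_4·(0) = 0
T: e_1·(-1) + e_2·(-2) + e_3·(1) + e_4·(-1) = 0
Solving this homogeneous linear system for the smallest-integer solution (first nonzero entry positive) gives (2, -1, 1, 1).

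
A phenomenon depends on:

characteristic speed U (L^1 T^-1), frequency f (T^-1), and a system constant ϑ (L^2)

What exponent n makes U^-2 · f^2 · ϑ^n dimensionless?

Balance the L exponent: (2)·n from ϑ, plus −2·(1) + 2·(0) = -2 from the rest, must sum to zero.
2n − 2 = 0, so n = 1.

1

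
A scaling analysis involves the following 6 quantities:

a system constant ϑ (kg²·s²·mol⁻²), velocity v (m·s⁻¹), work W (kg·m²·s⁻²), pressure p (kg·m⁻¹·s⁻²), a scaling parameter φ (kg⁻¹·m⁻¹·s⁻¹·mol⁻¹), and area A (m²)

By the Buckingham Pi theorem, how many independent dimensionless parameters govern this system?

2

There are 6 variables and 4 base dimensions (M, L, T, N).
The dimension matrix has rank 4.
Independent dimensionless groups: 6 − 4 = 2.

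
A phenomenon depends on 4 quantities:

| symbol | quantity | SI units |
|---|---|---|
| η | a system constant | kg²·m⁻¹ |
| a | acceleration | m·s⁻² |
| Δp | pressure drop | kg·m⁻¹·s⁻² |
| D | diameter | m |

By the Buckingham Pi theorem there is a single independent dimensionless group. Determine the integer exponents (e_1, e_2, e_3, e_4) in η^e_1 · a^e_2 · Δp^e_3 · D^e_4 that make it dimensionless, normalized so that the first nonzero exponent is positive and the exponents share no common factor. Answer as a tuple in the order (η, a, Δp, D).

(1, 2, -2, -3)

M: e_1·(2) + e_2·(0) + e_3·(1) + e_4·(0) = 0
L: e_1·(-1) + e_2·(1) + e_3·(-1) + e_4·(1) = 0
T: e_1·(0) + e_2·(-2) + e_3·(-2) + e_4·(0) = 0
Solving this homogeneous linear system for the smallest-integer solution (first nonzero entry positive) gives (1, 2, -2, -3).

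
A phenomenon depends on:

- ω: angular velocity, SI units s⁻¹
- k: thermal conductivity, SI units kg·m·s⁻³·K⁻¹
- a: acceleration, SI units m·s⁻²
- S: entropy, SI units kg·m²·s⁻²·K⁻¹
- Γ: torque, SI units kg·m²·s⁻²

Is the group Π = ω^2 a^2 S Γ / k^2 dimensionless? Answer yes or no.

Sum the exponent of each base dimension across the product:
  M: 2·[ω]_M − 2·[k]_M + 2·[a]_M + [S]_M + [Γ]_M = 2·(0) − 2·(1) + 2·(0) + (1) + (1) = 0
  L: 2·[ω]_L − 2·[k]_L + 2·[a]_L + [S]_L + [Γ]_L = 2·(0) − 2·(1) + 2·(1) + (2) + (2) = 4
  T: 2·[ω]_T − 2·[k]_T + 2·[a]_T + [S]_T + [Γ]_T = 2·(-1) − 2·(-3) + 2·(-2) + (-2) + (-2) = -4
  Θ: 2·[ω]_Θ − 2·[k]_Θ + 2·[a]_Θ + [S]_Θ + [Γ]_Θ = 2·(0) − 2·(-1) + 2·(0) + (-1) + (0) = 1
Net dimensions [L⁴ T⁻⁴ Θ] ≠ [1] — not dimensionless.

no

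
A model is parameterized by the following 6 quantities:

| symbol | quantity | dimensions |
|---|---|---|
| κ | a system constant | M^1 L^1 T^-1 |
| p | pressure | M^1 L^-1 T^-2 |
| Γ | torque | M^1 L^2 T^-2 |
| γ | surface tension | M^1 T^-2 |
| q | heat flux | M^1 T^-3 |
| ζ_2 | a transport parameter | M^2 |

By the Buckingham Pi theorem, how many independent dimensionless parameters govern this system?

There are 6 variables and 3 base dimensions (M, L, T).
The dimension matrix has rank 3.
Independent dimensionless groups: 6 − 3 = 3.

3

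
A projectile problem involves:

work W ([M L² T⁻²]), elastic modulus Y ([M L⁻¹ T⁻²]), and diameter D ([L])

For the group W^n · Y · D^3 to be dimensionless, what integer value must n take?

Balance the M exponent: (1)·n from W, plus (1) + 3·(0) = 1 from the rest, must sum to zero.
n + 1 = 0, so n = -1.

-1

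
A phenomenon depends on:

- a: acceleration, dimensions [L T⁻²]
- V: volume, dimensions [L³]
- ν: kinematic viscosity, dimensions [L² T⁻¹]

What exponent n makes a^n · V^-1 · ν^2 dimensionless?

Balance the L exponent: (1)·n from a, plus −(3) + 2·(2) = 1 from the rest, must sum to zero.
n + 1 = 0, so n = -1.

-1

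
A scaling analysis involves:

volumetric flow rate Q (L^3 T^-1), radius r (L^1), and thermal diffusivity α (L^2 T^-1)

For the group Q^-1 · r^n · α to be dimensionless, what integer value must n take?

Balance the L exponent: (1)·n from r, plus −(3) + (2) = -1 from the rest, must sum to zero.
n − 1 = 0, so n = 1.

1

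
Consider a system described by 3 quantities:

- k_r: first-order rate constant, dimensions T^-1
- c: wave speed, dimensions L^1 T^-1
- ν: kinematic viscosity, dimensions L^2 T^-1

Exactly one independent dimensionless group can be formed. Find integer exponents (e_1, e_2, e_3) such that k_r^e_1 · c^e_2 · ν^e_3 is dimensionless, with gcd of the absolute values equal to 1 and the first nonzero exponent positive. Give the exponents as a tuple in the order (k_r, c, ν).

(1, -2, 1)

L: e_1·(0) + e_2·(1) + e_3·(2) = 0
T: e_1·(-1) + e_2·(-1) + e_3·(-1) = 0
Solving this homogeneous linear system for the smallest-integer solution (first nonzero entry positive) gives (1, -2, 1).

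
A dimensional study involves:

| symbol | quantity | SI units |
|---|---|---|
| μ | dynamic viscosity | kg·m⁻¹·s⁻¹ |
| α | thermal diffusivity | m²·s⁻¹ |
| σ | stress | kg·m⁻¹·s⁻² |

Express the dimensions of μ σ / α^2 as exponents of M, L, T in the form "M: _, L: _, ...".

M: 2, L: -6, T: -1

Collect each base-dimension exponent across the product:
  M: (1) − 2·(0) + (1) = 2
  L: (-1) − 2·(2) + (-1) = -6
  T: (-1) − 2·(-1) + (-2) = -1
So the dimensions are [M² L⁻⁶ T⁻¹].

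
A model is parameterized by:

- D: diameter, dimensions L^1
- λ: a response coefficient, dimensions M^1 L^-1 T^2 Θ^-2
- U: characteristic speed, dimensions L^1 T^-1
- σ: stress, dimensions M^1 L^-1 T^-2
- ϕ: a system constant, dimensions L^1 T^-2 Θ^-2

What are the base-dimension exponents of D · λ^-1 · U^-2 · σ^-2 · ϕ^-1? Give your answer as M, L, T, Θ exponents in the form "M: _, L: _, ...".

Collect each base-dimension exponent across the product:
  M: (0) − (1) − 2·(0) − 2·(1) − (0) = -3
  L: (1) − (-1) − 2·(1) − 2·(-1) − (1) = 1
  T: (0) − (2) − 2·(-1) − 2·(-2) − (-2) = 6
  Θ: (0) − (-2) − 2·(0) − 2·(0) − (-2) = 4
So the dimensions are [M⁻³ L T⁶ Θ⁴].

M: -3, L: 1, T: 6, Θ: 4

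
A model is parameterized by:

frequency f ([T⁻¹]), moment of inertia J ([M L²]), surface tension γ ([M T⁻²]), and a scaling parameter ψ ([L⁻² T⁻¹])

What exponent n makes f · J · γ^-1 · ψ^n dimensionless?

Balance the L exponent: (-2)·n from ψ, plus (0) + (2) − (0) = 2 from the rest, must sum to zero.
-2n + 2 = 0, so n = 1.

1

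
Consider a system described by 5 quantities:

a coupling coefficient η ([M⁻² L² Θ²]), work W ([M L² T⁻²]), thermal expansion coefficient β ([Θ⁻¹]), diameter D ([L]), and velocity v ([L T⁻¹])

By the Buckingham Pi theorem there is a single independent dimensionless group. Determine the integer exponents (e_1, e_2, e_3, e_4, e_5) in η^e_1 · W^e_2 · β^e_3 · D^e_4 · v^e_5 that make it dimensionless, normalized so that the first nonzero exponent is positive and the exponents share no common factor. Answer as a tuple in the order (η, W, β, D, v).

M: e_1·(-2) + e_2·(1) + e_3·(0) + e_4·(0) + e_5·(0) = 0
L: e_1·(2) + e_2·(2) + e_3·(0) + e_4·(1) + e_5·(1) = 0
T: e_1·(0) + e_2·(-2) + e_3·(0) + e_4·(0) + e_5·(-1) = 0
Θ: e_1·(2) + e_2·(0) + e_3·(-1) + e_4·(0) + e_5·(0) = 0
Solving this homogeneous linear system for the smallest-integer solution (first nonzero entry positive) gives (1, 2, 2, -2, -4).

(1, 2, 2, -2, -4)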